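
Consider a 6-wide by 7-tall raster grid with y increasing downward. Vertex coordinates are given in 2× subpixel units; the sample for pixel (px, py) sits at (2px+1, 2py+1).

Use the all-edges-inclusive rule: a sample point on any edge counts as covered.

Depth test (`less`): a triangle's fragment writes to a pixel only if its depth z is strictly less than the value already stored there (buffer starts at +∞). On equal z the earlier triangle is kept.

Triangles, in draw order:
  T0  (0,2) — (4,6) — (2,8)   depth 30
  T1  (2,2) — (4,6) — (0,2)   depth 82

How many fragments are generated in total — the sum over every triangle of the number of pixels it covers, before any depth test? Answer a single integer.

T0:
  2·area = 16
  edge (0, 2)→(4, 6): d=(4,4) inclusive
  edge (4, 6)→(2, 8): d=(-2,2) inclusive
  edge (2, 8)→(0, 2): d=(-2,-6) inclusive
    (4,0)@(9, 1): e=[-40,0,56] → .  [on edge]
    (0,1)@(1, 3): e=[0,12,4] → X  [on edge]
    (1,1)@(3, 3): e=[-8,8,16] → .
    (3,1)@(7, 3): e=[-24,0,40] → .  [on edge]
    (0,2)@(1, 5): e=[8,8,0] → X  [on edge]
    (1,2)@(3, 5): e=[0,4,12] → X  [on edge]
    (2,2)@(5, 5): e=[-8,0,24] → .  [on edge]
    (0,3)@(1, 7): e=[16,4,-4] → .
    (1,3)@(3, 7): e=[8,0,8] → X  [on edge]
    (2,3)@(5, 7): e=[0,-4,20] → .  [on edge]
    (0,4)@(1, 9): e=[24,0,-8] → .  [on edge]
    (1,4)@(3, 9): e=[16,-4,4] → .
    (3,4)@(7, 9): e=[0,-12,28] → .  [on edge]
    (1,5)@(3, 11): e=[24,-8,0] → .  [on edge]
    (4,5)@(9, 11): e=[0,-20,36] → .  [on edge]
    (5,6)@(11, 13): e=[0,-28,44] → .  [on edge]
  covered (4 px):
    . . . . . .
    X . . . . .
    X X . . . .
    . X . . . .
    . . . . . .
    . . . . . .
    . . . . . .
T1:
  2·area = 8
  edge (2, 2)→(4, 6): d=(2,4) inclusive
  edge (4, 6)→(0, 2): d=(-4,-4) inclusive
  edge (0, 2)→(2, 2): d=(2,0) inclusive
    (0,1)@(1, 3): e=[6,0,2] → X  [on edge]
    (1,1)@(3, 3): e=[-2,8,2] → .
    (0,2)@(1, 5): e=[10,-8,6] → .
    (1,2)@(3, 5): e=[2,0,6] → X  [on edge]
    (2,2)@(5, 5): e=[-6,8,6] → .
    (1,3)@(3, 7): e=[6,-8,10] → .
    (2,3)@(5, 7): e=[-2,0,10] → .  [on edge]
    (3,4)@(7, 9): e=[-6,0,14] → .  [on edge]
    (4,5)@(9, 11): e=[-10,0,18] → .  [on edge]
    (5,6)@(11, 13): e=[-14,0,22] → .  [on edge]
  covered (2 px):
    . . . . . .
    X . . . . .
    . X . . . .
    . . . . . .
    . . . . . .
    . . . . . .
    . . . . . .

Result: 6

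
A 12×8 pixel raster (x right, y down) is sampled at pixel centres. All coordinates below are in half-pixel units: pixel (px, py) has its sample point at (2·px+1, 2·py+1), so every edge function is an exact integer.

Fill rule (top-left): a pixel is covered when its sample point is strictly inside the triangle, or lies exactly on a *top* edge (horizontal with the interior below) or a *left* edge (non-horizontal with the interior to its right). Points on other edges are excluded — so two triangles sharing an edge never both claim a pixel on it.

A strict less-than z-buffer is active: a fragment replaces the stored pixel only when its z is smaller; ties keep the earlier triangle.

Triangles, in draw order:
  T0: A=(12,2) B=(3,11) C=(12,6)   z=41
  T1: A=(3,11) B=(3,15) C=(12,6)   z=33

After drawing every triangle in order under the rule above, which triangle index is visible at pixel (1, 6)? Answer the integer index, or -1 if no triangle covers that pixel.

T0:
  2·area = 36  (B↔C swapped to make it positive)
  edge (12, 2)→(12, 6): d=(0,4) right/bottom  bias=-1
  edge (12, 6)→(3, 11): d=(-9,5) right/bottom  bias=-1
  edge (3, 11)→(12, 2): d=(9,-9) top-left  bias=+0
    (6,0)@(13, 1): e=[-4,40,0] → ·  [on edge]
    (10,0)@(21, 1): e=[-36,0,72] → ·  [on edge]
    (5,1)@(11, 3): e=[4,32,0] → #  [on edge]
    (6,1)@(13, 3): e=[-4,22,18] → ·
    (4,2)@(9, 5): e=[12,24,0] → #  [on edge]
    (6,2)@(13, 5): e=[-4,4,36] → ·
    (3,3)@(7, 7): e=[20,16,0] → #  [on edge]
    (5,3)@(11, 7): e=[4,-4,36] → ·
    (2,4)@(5, 9): e=[28,8,0] → #  [on edge]
    (3,4)@(7, 9): e=[20,-2,18] → ·
    (4,4)@(9, 9): e=[12,-12,36] → ·
    (1,5)@(3, 11): e=[36,0,0] → ·  [on edge]
    (0,6)@(1, 13): e=[44,-8,0] → ·  [on edge]
  covered (6 px):
    · · · · · · · · · · · ·
    · · · · · # · · · · · ·
    · · · · # # · · · · · ·
    · · · # # · · · · · · ·
    · · # · · · · · · · · ·
    · · · · · · · · · · · ·
    · · · · · · · · · · · ·
    · · · · · · · · · · · ·
T1:
  2·area = 36  (B↔C swapped to make it positive)
  edge (3, 11)→(12, 6): d=(9,-5) top-left  bias=+0
  edge (12, 6)→(3, 15): d=(-9,9) right/bottom  bias=-1
  edge (3, 15)→(3, 11): d=(0,-4) top-left  bias=+0
    (1,0)@(3, 1): e=[-90,126,0] → ·  [on edge]
    (8,0)@(17, 1): e=[-20,0,56] → ·  [on edge]
    (10,0)@(21, 1): e=[0,-36,72] → ·  [on edge]
    (1,1)@(3, 3): e=[-72,108,0] → ·  [on edge]
    (7,1)@(15, 3): e=[-12,0,48] → ·  [on edge]
    (1,2)@(3, 5): e=[-54,90,0] → ·  [on edge]
    (6,2)@(13, 5): e=[-4,0,40] → ·  [on edge]
    (1,3)@(3, 7): e=[-36,72,0] → ·  [on edge]
    (5,3)@(11, 7): e=[4,0,32] → ·  [on edge]
    (1,4)@(3, 9): e=[-18,54,0] → ·  [on edge]
    (3,4)@(7, 9): e=[2,18,16] → #
    (4,4)@(9, 9): e=[12,0,24] → ·  [on edge]
    (1,5)@(3, 11): e=[0,36,0] → #  [on edge]
    (3,5)@(7, 11): e=[20,0,16] → ·  [on edge]
    (1,6)@(3, 13): e=[18,18,0] → #  [on edge]
    (2,6)@(5, 13): e=[28,0,8] → ·  [on edge]
    (1,7)@(3, 15): e=[36,0,0] → ·  [on edge]
  covered (4 px):
    · · · · · · · · · · · ·
    · · · · · · · · · · · ·
    · · · · · · · · · · · ·
    · · · · · · · · · · · ·
    · · · # · · · · · · · ·
    · # # · · · · · · · · ·
    · # · · · · · · · · · ·
    · · · · · · · · · · · ·

Z-buffer (winner per pixel, '.' = empty):
  . . . . . . . . . . . .
  . . . . . 0 . . . . . .
  . . . . 0 0 . . . . . .
  . . . 0 0 . . . . . . .
  . . 0 1 . . . . . . . .
  . 1 1 . . . . . . . . .
  . 1 . . . . . . . . . .
  . . . . . . . . . . . .

Result: 1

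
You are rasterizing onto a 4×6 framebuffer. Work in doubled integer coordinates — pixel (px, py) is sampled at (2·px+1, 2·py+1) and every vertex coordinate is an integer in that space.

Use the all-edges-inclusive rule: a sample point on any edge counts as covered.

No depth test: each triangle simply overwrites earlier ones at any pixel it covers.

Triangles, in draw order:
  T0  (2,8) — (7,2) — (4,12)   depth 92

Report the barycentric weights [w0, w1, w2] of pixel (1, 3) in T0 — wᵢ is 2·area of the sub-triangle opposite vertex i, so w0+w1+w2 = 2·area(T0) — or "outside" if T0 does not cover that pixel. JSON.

T0:
  2·area = 32
  edge (2, 8)→(7, 2): d=(5,-6) inclusive
  edge (7, 2)→(4, 12): d=(-3,10) inclusive
  edge (4, 12)→(2, 8): d=(-2,-4) inclusive
    (2,2)@(5, 5): e=[3,11,18] → █
    (3,2)@(7, 5): e=[15,-9,26] → ·
    (1,3)@(3, 7): e=[1,25,6] → █
    (3,3)@(7, 7): e=[25,-15,22] → ·
    (1,4)@(3, 9): e=[11,19,2] → █
    (2,4)@(5, 9): e=[23,-1,10] → ·
    (1,5)@(3, 11): e=[21,13,-2] → ·
  covered (4 px):
    · · · ·
    · · · ·
    · · █ ·
    · █ █ ·
    · █ · ·
    · · · ·

Final: [25,6,1]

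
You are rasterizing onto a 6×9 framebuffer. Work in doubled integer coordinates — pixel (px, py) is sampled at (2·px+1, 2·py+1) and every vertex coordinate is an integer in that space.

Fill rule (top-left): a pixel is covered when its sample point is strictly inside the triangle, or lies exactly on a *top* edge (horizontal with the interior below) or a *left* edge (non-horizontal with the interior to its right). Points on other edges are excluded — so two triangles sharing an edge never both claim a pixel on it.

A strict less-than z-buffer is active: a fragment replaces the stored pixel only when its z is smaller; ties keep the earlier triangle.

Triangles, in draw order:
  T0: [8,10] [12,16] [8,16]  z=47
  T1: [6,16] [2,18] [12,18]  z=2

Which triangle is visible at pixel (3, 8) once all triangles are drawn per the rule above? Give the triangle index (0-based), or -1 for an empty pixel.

T0:
  2·area = 24
  edge (8, 10)→(12, 16): d=(4,6) right/bottom  bias=-1
  edge (12, 16)→(8, 16): d=(-4,0) right/bottom  bias=-1
  edge (8, 16)→(8, 10): d=(0,-6) top-left  bias=+0
    (4,6)@(9, 13): e=[6,12,6] → #
    (5,6)@(11, 13): e=[-6,12,18] → ·
    (4,7)@(9, 15): e=[14,4,6] → #
    (5,7)@(11, 15): e=[2,4,18] → #
    (4,8)@(9, 17): e=[22,-4,6] → ·
    (5,8)@(11, 17): e=[10,-4,18] → ·
  covered (3 px):
    · · · · · ·
    · · · · · ·
    · · · · · ·
    · · · · · ·
    · · · · · ·
    · · · · · ·
    · · · · # ·
    · · · · # #
    · · · · · ·
T1:
  2·area = 20  (B↔C swapped to make it positive)
  edge (6, 16)→(12, 18): d=(6,2) right/bottom  bias=-1
  edge (12, 18)→(2, 18): d=(-10,0) right/bottom  bias=-1
  edge (2, 18)→(6, 16): d=(4,-2) top-left  bias=+0
    (1,7)@(3, 15): e=[0,30,-10] → ·  [on edge]
    (2,8)@(5, 17): e=[8,10,2] → #
    (3,8)@(7, 17): e=[4,10,6] → #
    (4,8)@(9, 17): e=[0,10,10] → ·  [on edge]
  covered (2 px):
    · · · · · ·
    · · · · · ·
    · · · · · ·
    · · · · · ·
    · · · · · ·
    · · · · · ·
    · · · · · ·
    · · · · · ·
    · · # # · ·

Z-buffer (winner per pixel, '.' = empty):
  . . . . . .
  . . . . . .
  . . . . . .
  . . . . . .
  . . . . . .
  . . . . . .
  . . . . 0 .
  . . . . 0 0
  . . 1 1 . .

Answer: 1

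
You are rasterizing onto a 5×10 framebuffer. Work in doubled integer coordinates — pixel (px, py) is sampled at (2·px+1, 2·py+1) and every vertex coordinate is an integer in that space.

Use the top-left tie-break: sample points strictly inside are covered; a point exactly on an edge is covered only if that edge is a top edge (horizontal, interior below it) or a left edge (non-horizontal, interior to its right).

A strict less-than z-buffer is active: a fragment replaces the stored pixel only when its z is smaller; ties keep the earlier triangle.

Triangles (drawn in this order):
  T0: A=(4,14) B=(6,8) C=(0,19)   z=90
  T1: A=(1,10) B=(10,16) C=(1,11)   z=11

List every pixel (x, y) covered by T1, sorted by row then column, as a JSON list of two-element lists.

T0:
  2·area = 14  (B↔C swapped to make it positive)
  edge (4, 14)→(0, 19): d=(-4,5) right/bottom  bias=-1
  edge (0, 19)→(6, 8): d=(6,-11) top-left  bias=+0
  edge (6, 8)→(4, 14): d=(-2,6) right/bottom  bias=-1
    (3,2)@(7, 5): e=[21,-7,0] → ·  [on edge]
    (2,5)@(5, 11): e=[7,7,0] → ·  [on edge]
    (1,7)@(3, 15): e=[1,9,4] → #
    (2,7)@(5, 15): e=[-9,31,-8] → ·
    (1,8)@(3, 17): e=[-7,21,0] → ·  [on edge]
  covered (1 px):
    · · · · ·
    · · · · ·
    · · · · ·
    · · · · ·
    · · · · ·
    · · · · ·
    · · · · ·
    · # · · ·
    · · · · ·
    · · · · ·
T1:
  2·area = 9
  edge (1, 10)→(10, 16): d=(9,6) right/bottom  bias=-1
  edge (10, 16)→(1, 11): d=(-9,-5) top-left  bias=+0
  edge (1, 11)→(1, 10): d=(0,-1) top-left  bias=+0
    (0,0)@(1, 1): e=[-81,90,0] → ·  [on edge]
    (0,1)@(1, 3): e=[-63,72,0] → ·  [on edge]
    (0,2)@(1, 5): e=[-45,54,0] → ·  [on edge]
    (0,3)@(1, 7): e=[-27,36,0] → ·  [on edge]
    (0,4)@(1, 9): e=[-9,18,0] → ·  [on edge]
    (0,5)@(1, 11): e=[9,0,0] → #  [on edge]
    (1,5)@(3, 11): e=[-3,10,2] → ·
    (0,6)@(1, 13): e=[27,-18,0] → ·  [on edge]
    (2,6)@(5, 13): e=[3,2,4] → #
    (3,6)@(7, 13): e=[-9,12,6] → ·
    (0,7)@(1, 15): e=[45,-36,0] → ·  [on edge]
    (2,7)@(5, 15): e=[21,-16,4] → ·
    (0,8)@(1, 17): e=[63,-54,0] → ·  [on edge]
    (0,9)@(1, 19): e=[81,-72,0] → ·  [on edge]
  covered (2 px):
    · · · · ·
    · · · · ·
    · · · · ·
    · · · · ·
    · · · · ·
    # · · · ·
    · · # · ·
    · · · · ·
    · · · · ·
    · · · · ·

Final: [[0,5],[2,6]]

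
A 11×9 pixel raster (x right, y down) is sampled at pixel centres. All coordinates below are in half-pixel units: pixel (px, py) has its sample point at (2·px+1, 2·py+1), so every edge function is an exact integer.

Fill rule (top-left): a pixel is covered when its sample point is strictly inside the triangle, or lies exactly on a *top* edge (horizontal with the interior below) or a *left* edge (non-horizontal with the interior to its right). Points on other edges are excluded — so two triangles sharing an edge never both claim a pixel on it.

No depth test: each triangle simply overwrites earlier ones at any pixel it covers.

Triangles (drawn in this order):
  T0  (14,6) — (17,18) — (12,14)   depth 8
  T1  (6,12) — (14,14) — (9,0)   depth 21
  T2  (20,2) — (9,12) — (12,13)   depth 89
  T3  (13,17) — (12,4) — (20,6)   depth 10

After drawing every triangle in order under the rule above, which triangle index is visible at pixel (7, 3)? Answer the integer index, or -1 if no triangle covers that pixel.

T0:
  2·area = 48
  edge (14, 6)→(17, 18): d=(3,12) right/bottom  bias=-1
  edge (17, 18)→(12, 14): d=(-5,-4) top-left  bias=+0
  edge (12, 14)→(14, 6): d=(2,-8) top-left  bias=+0
    (6,5)@(13, 11): e=[27,19,2] → #
    (7,5)@(15, 11): e=[3,27,18] → #
    (8,5)@(17, 11): e=[-21,35,34] → ·
    (6,6)@(13, 13): e=[33,9,6] → #
    (8,6)@(17, 13): e=[-15,25,38] → ·
    (6,7)@(13, 15): e=[39,-1,10] → ·
    (7,7)@(15, 15): e=[15,7,26] → #
    (8,7)@(17, 15): e=[-9,15,42] → ·
    (7,8)@(15, 17): e=[21,-3,30] → ·
  covered (5 px):
    · · · · · · · · · · ·
    · · · · · · · · · · ·
    · · · · · · · · · · ·
    · · · · · · · · · · ·
    · · · · · · · · · · ·
    · · · · · · # # · · ·
    · · · · · · # # · · ·
    · · · · · · · # · · ·
    · · · · · · · · · · ·
T1:
  2·area = 102  (B↔C swapped to make it positive)
  edge (6, 12)→(9, 0): d=(3,-12) top-left  bias=+0
  edge (9, 0)→(14, 14): d=(5,14) right/bottom  bias=-1
  edge (14, 14)→(6, 12): d=(-8,-2) top-left  bias=+0
    (4,0)@(9, 1): e=[3,5,94] → #
    (5,0)@(11, 1): e=[27,-23,98] → ·
    (4,1)@(9, 3): e=[9,15,78] → #
    (5,1)@(11, 3): e=[33,-13,82] → ·
    (4,2)@(9, 5): e=[15,25,62] → #
    (5,2)@(11, 5): e=[39,-3,66] → ·
    (4,3)@(9, 7): e=[21,35,46] → #
    (5,3)@(11, 7): e=[45,7,50] → #
    (6,3)@(13, 7): e=[69,-21,54] → ·
    (3,4)@(7, 9): e=[3,73,26] → #
    (6,4)@(13, 9): e=[75,-11,38] → ·
    (3,5)@(7, 11): e=[9,83,10] → #
  covered (13 px):
    · · · · # · · · · · ·
    · · · · # · · · · · ·
    · · · · # · · · · · ·
    · · · · # # · · · · ·
    · · · # # # · · · · ·
    · · · # # # · · · · ·
    · · · · · # # · · · ·
    · · · · · · · · · · ·
    · · · · · · · · · · ·
T2:
  2·area = 41  (B↔C swapped to make it positive)
  edge (20, 2)→(12, 13): d=(-8,11) right/bottom  bias=-1
  edge (12, 13)→(9, 12): d=(-3,-1) top-left  bias=+0
  edge (9, 12)→(20, 2): d=(11,-10) top-left  bias=+0
    (9,1)@(19, 3): e=[3,37,1] → #
    (10,1)@(21, 3): e=[-19,39,21] → ·
    (8,2)@(17, 5): e=[9,29,3] → #
    (9,2)@(19, 5): e=[-13,31,23] → ·
    (7,3)@(15, 7): e=[15,21,5] → #
    (8,3)@(17, 7): e=[-7,23,25] → ·
    (6,4)@(13, 9): e=[21,13,7] → #
    (7,4)@(15, 9): e=[-1,15,27] → ·
    (5,5)@(11, 11): e=[27,5,9] → #
    (7,5)@(15, 11): e=[-17,9,49] → ·
    (5,6)@(11, 13): e=[11,-1,31] → ·
    (6,6)@(13, 13): e=[-11,1,51] → ·
  covered (6 px):
    · · · · · · · · · · ·
    · · · · · · · · · # ·
    · · · · · · · · # · ·
    · · · · · · · # · · ·
    · · · · · · # · · · ·
    · · · · · # # · · · ·
    · · · · · · · · · · ·
    · · · · · · · · · · ·
    · · · · · · · · · · ·
T3:
  2·area = 102
  edge (13, 17)→(12, 4): d=(-1,-13) top-left  bias=+0
  edge (12, 4)→(20, 6): d=(8,2) right/bottom  bias=-1
  edge (20, 6)→(13, 17): d=(-7,11) right/bottom  bias=-1
    (6,2)@(13, 5): e=[12,6,84] → #
    (7,2)@(15, 5): e=[38,2,62] → #
    (8,2)@(17, 5): e=[64,-2,40] → ·
    (6,3)@(13, 7): e=[10,22,70] → #
    (8,3)@(17, 7): e=[62,14,26] → #
    (9,3)@(19, 7): e=[88,10,4] → #
    (10,3)@(21, 7): e=[114,6,-18] → ·
    (6,4)@(13, 9): e=[8,38,56] → #
    (9,4)@(19, 9): e=[86,26,-10] → ·
    (6,5)@(13, 11): e=[6,54,42] → #
    (8,5)@(17, 11): e=[58,46,-2] → ·
    (6,6)@(13, 13): e=[4,70,28] → #
    (6,8)@(13, 17): e=[0,102,0] → ·  [on edge]
  covered (14 px):
    · · · · · · · · · · ·
    · · · · · · · · · · ·
    · · · · · · # # · · ·
    · · · · · · # # # # ·
    · · · · · · # # # · ·
    · · · · · · # # · · ·
    · · · · · · # # · · ·
    · · · · · · # · · · ·
    · · · · · · · · · · ·

Z-buffer (winner per pixel, '.' = empty):
  . . . . 1 . . . . . .
  . . . . 1 . . . . 2 .
  . . . . 1 . 3 3 2 . .
  . . . . 1 1 3 3 3 3 .
  . . . 1 1 1 3 3 3 . .
  . . . 1 1 2 3 3 . . .
  . . . . . 1 3 3 . . .
  . . . . . . 3 0 . . .
  . . . . . . . . . . .

Answer: 3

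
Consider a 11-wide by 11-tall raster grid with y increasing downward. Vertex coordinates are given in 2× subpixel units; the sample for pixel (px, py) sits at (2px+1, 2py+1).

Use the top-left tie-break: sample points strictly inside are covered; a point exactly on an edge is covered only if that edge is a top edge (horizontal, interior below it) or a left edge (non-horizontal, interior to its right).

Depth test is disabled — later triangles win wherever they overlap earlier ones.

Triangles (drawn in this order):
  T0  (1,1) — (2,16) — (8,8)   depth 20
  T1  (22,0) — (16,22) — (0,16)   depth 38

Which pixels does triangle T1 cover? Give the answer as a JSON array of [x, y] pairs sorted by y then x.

T0:
  2·area = 98  (B↔C swapped to make it positive)
  edge (1, 1)→(8, 8): d=(7,7) right/bottom  bias=-1
  edge (8, 8)→(2, 16): d=(-6,8) right/bottom  bias=-1
  edge (2, 16)→(1, 1): d=(-1,-15) top-left  bias=+0
    (0,0)@(1, 1): e=[0,98,0] → .  [on edge]
    (1,1)@(3, 3): e=[0,70,28] → .  [on edge]
    (1,2)@(3, 5): e=[14,58,26] → X
    (2,2)@(5, 5): e=[0,42,56] → .  [on edge]
    (1,3)@(3, 7): e=[28,46,24] → X
    (2,3)@(5, 7): e=[14,30,54] → X
    (3,3)@(7, 7): e=[0,14,84] → .  [on edge]
    (1,4)@(3, 9): e=[42,34,22] → X
    (3,4)@(7, 9): e=[14,2,82] → X
    (4,4)@(9, 9): e=[0,-14,112] → .  [on edge]
    (1,5)@(3, 11): e=[56,22,20] → X
    (3,5)@(7, 11): e=[28,-10,80] → .
    (5,5)@(11, 11): e=[0,-42,140] → .  [on edge]
    (6,6)@(13, 13): e=[0,-70,168] → .  [on edge]
    (7,7)@(15, 15): e=[0,-98,196] → .  [on edge]
    (8,8)@(17, 17): e=[0,-126,224] → .  [on edge]
    (9,9)@(19, 19): e=[0,-154,252] → .  [on edge]
    (10,10)@(21, 21): e=[0,-182,280] → .  [on edge]
  covered (9 px):
    . . . . . . . . . . .
    . . . . . . . . . . .
    . X . . . . . . . . .
    . X X . . . . . . . .
    . X X X . . . . . . .
    . X X . . . . . . . .
    . X . . . . . . . . .
    . . . . . . . . . . .
    . . . . . . . . . . .
    . . . . . . . . . . .
    . . . . . . . . . . .
T1:
  2·area = 388
  edge (22, 0)→(16, 22): d=(-6,22) right/bottom  bias=-1
  edge (16, 22)→(0, 16): d=(-16,-6) top-left  bias=+0
  edge (0, 16)→(22, 0): d=(22,-16) top-left  bias=+0
    (10,0)@(21, 1): e=[16,366,6] → X
    (9,1)@(19, 3): e=[48,322,18] → X
    (8,2)@(17, 5): e=[80,278,30] → X
    (10,2)@(21, 5): e=[-8,302,94] → .
    (6,3)@(13, 7): e=[156,222,10] → X
    (7,3)@(15, 7): e=[112,234,42] → X
    (10,3)@(21, 7): e=[-20,270,138] → .
    (5,4)@(11, 9): e=[188,178,22] → X
    (10,4)@(21, 9): e=[-32,238,182] → .
    (3,5)@(7, 11): e=[264,122,2] → X
    (4,5)@(9, 11): e=[220,134,34] → X
    (9,5)@(19, 11): e=[0,194,194] → .  [on edge]
  covered (48 px):
    . . . . . . . . . . X
    . . . . . . . . . X X
    . . . . . . . . X X .
    . . . . . . X X X X .
    . . . . . X X X X X .
    . . . X X X X X X . .
    . . X X X X X X X . .
    . X X X X X X X X . .
    . X X X X X X X X . .
    . . . . X X X X . . .
    . . . . . . . X . . .

Final: [[10,0],[9,1],[10,1],[8,2],[9,2],[6,3],[7,3],[8,3],[9,3],[5,4],[6,4],[7,4],[8,4],[9,4],[3,5],[4,5],[5,5],[6,5],[7,5],[8,5],[2,6],[3,6],[4,6],[5,6],[6,6],[7,6],[8,6],[1,7],[2,7],[3,7],[4,7],[5,7],[6,7],[7,7],[8,7],[1,8],[2,8],[3,8],[4,8],[5,8],[6,8],[7,8],[8,8],[4,9],[5,9],[6,9],[7,9],[7,10]]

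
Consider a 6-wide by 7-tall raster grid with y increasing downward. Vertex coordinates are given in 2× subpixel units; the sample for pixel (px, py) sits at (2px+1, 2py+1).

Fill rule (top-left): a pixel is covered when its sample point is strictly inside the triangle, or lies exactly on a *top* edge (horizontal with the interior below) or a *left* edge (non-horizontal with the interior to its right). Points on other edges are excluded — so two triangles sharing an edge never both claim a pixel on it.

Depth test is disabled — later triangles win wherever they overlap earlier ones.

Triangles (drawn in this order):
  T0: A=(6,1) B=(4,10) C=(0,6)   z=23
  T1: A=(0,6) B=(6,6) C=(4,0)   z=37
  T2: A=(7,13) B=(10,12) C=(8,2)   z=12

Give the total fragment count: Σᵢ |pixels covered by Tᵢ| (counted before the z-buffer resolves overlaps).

T0:
  2·area = 44
  edge (6, 1)→(4, 10): d=(-2,9) right/bottom  bias=-1
  edge (4, 10)→(0, 6): d=(-4,-4) top-left  bias=+0
  edge (0, 6)→(6, 1): d=(6,-5) top-left  bias=+0
    (2,1)@(5, 3): e=[5,32,7] → X
    (3,1)@(7, 3): e=[-13,40,17] → .
    (1,2)@(3, 5): e=[19,16,9] → X
    (3,2)@(7, 5): e=[-17,32,29] → .
    (0,3)@(1, 7): e=[33,0,11] → X  [on edge]
    (2,3)@(5, 7): e=[-3,16,31] → .
    (0,4)@(1, 9): e=[29,-8,23] → .
    (1,4)@(3, 9): e=[11,0,33] → X  [on edge]
    (2,4)@(5, 9): e=[-7,8,43] → .
    (1,5)@(3, 11): e=[7,-8,45] → .
    (2,5)@(5, 11): e=[-11,0,55] → .  [on edge]
    (3,6)@(7, 13): e=[-33,0,77] → .  [on edge]
  covered (6 px):
    . . . . . .
    . . X . . .
    . X X . . .
    X X . . . .
    . X . . . .
    . . . . . .
    . . . . . .
T1:
  2·area = 36  (B↔C swapped to make it positive)
  edge (0, 6)→(4, 0): d=(4,-6) top-left  bias=+0
  edge (4, 0)→(6, 6): d=(2,6) right/bottom  bias=-1
  edge (6, 6)→(0, 6): d=(-6,0) right/bottom  bias=-1
    (1,1)@(3, 3): e=[6,12,18] → X
    (2,1)@(5, 3): e=[18,0,18] → .  [on edge]
    (0,2)@(1, 5): e=[2,28,6] → X
    (2,2)@(5, 5): e=[26,4,6] → X
    (3,2)@(7, 5): e=[38,-8,6] → .
    (0,3)@(1, 7): e=[10,32,-6] → .
    (1,3)@(3, 7): e=[22,20,-6] → .
    (2,3)@(5, 7): e=[34,8,-6] → .
    (3,4)@(7, 9): e=[54,0,-18] → .  [on edge]
  covered (4 px):
    . . . . . .
    . X . . . .
    X X X . . .
    . . . . . .
    . . . . . .
    . . . . . .
    . . . . . .
T2:
  2·area = 32  (B↔C swapped to make it positive)
  edge (7, 13)→(8, 2): d=(1,-11) top-left  bias=+0
  edge (8, 2)→(10, 12): d=(2,10) right/bottom  bias=-1
  edge (10, 12)→(7, 13): d=(-3,1) right/bottom  bias=-1
    (4,3)@(9, 7): e=[16,0,16] → .  [on edge]
    (4,4)@(9, 9): e=[18,4,10] → X
    (5,4)@(11, 9): e=[40,-16,8] → .
    (4,5)@(9, 11): e=[20,8,4] → X
    (5,5)@(11, 11): e=[42,-12,2] → .
    (3,6)@(7, 13): e=[0,32,0] → .  [on edge]
    (4,6)@(9, 13): e=[22,12,-2] → .
  covered (2 px):
    . . . . . .
    . . . . . .
    . . . . . .
    . . . . . .
    . . . . X .
    . . . . X .
    . . . . . .

Final: 12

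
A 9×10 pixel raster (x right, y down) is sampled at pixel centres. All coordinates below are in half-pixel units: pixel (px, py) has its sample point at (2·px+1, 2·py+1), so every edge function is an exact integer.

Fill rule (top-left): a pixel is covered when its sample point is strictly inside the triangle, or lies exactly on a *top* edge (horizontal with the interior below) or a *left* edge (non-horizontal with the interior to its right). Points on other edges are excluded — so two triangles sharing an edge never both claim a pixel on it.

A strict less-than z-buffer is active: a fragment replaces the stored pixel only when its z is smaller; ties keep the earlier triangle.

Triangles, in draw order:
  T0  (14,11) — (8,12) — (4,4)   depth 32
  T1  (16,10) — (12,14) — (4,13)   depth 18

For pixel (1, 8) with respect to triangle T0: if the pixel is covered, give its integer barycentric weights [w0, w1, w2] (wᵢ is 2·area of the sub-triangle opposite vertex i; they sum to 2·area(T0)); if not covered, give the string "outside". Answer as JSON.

T0:
  2·area = 52
  edge (14, 11)→(8, 12): d=(-6,1) right/bottom  bias=-1
  edge (8, 12)→(4, 4): d=(-4,-8) top-left  bias=+0
  edge (4, 4)→(14, 11): d=(10,7) right/bottom  bias=-1
    (2,2)@(5, 5): e=[45,4,3] → X
    (3,2)@(7, 5): e=[43,20,-11] → .
    (2,3)@(5, 7): e=[33,-4,23] → .
    (3,3)@(7, 7): e=[31,12,9] → X
    (4,3)@(9, 7): e=[29,28,-5] → .
    (3,4)@(7, 9): e=[19,4,29] → X
    (4,4)@(9, 9): e=[17,20,15] → X
    (5,4)@(11, 9): e=[15,36,1] → X
    (6,4)@(13, 9): e=[13,52,-13] → .
    (3,5)@(7, 11): e=[7,-4,49] → .
    (4,5)@(9, 11): e=[5,12,35] → X
    (6,5)@(13, 11): e=[1,44,7] → X
  covered (8 px):
    . . . . . . . . .
    . . . . . . . . .
    . . X . . . . . .
    . . . X . . . . .
    . . . X X X . . .
    . . . . X X X . .
    . . . . . . . . .
    . . . . . . . . .
    . . . . . . . . .
    . . . . . . . . .
T1:
  2·area = 36
  edge (16, 10)→(12, 14): d=(-4,4) right/bottom  bias=-1
  edge (12, 14)→(4, 13): d=(-8,-1) top-left  bias=+0
  edge (4, 13)→(16, 10): d=(12,-3) top-left  bias=+0
    (8,4)@(17, 9): e=[0,45,-9] → .  [on edge]
    (6,5)@(13, 11): e=[8,25,3] → X
    (7,5)@(15, 11): e=[0,27,9] → .  [on edge]
    (2,6)@(5, 13): e=[32,1,3] → X
    (3,6)@(7, 13): e=[24,3,9] → X
    (4,6)@(9, 13): e=[16,5,15] → X
    (5,6)@(11, 13): e=[8,7,21] → X
    (6,6)@(13, 13): e=[0,9,27] → .  [on edge]
    (2,7)@(5, 15): e=[24,-15,27] → .
    (3,7)@(7, 15): e=[16,-13,33] → .
    (4,7)@(9, 15): e=[8,-11,39] → .
    (5,7)@(11, 15): e=[0,-9,45] → .  [on edge]
    (4,8)@(9, 17): e=[0,-27,63] → .  [on edge]
    (3,9)@(7, 19): e=[0,-45,81] → .  [on edge]
  covered (5 px):
    . . . . . . . . .
    . . . . . . . . .
    . . . . . . . . .
    . . . . . . . . .
    . . . . . . . . .
    . . . . . . X . .
    . . X X X X . . .
    . . . . . . . . .
    . . . . . . . . .
    . . . . . . . . .

Result: "outside"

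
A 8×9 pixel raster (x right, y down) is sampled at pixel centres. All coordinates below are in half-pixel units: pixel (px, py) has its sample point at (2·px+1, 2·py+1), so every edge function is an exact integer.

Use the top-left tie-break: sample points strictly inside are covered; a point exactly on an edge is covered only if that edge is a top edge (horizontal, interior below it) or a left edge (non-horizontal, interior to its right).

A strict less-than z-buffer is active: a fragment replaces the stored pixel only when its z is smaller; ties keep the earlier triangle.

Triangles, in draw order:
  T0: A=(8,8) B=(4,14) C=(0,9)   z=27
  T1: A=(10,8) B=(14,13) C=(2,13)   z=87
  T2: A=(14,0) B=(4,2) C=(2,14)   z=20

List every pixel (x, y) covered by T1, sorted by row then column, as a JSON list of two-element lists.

T0:
  2·area = 44
  edge (8, 8)→(4, 14): d=(-4,6) right/bottom  bias=-1
  edge (4, 14)→(0, 9): d=(-4,-5) top-left  bias=+0
  edge (0, 9)→(8, 8): d=(8,-1) top-left  bias=+0
    (0,4)@(1, 9): e=[38,5,1] → #
    (1,4)@(3, 9): e=[26,15,3] → #
    (2,4)@(5, 9): e=[14,25,5] → #
    (3,4)@(7, 9): e=[2,35,7] → #
    (4,4)@(9, 9): e=[-10,45,9] → ·
    (0,5)@(1, 11): e=[30,-3,17] → ·
    (1,5)@(3, 11): e=[18,7,19] → #
    (3,5)@(7, 11): e=[-6,27,23] → ·
    (1,6)@(3, 13): e=[10,-1,35] → ·
    (2,6)@(5, 13): e=[-2,9,37] → ·
  covered (6 px):
    · · · · · · · ·
    · · · · · · · ·
    · · · · · · · ·
    · · · · · · · ·
    # # # # · · · ·
    · # # · · · · ·
    · · · · · · · ·
    · · · · · · · ·
    · · · · · · · ·
T1:
  2·area = 60
  edge (10, 8)→(14, 13): d=(4,5) right/bottom  bias=-1
  edge (14, 13)→(2, 13): d=(-12,0) right/bottom  bias=-1
  edge (2, 13)→(10, 8): d=(8,-5) top-left  bias=+0
    (4,4)@(9, 9): e=[9,48,3] → #
    (5,4)@(11, 9): e=[-1,48,13] → ·
    (3,5)@(7, 11): e=[27,24,9] → #
    (5,5)@(11, 11): e=[7,24,29] → #
    (6,5)@(13, 11): e=[-3,24,39] → ·
    (0,6)@(1, 13): e=[65,0,-5] → ·  [on edge]
    (1,6)@(3, 13): e=[55,0,5] → ·  [on edge]
    (2,6)@(5, 13): e=[45,0,15] → ·  [on edge]
    (3,6)@(7, 13): e=[35,0,25] → ·  [on edge]
    (4,6)@(9, 13): e=[25,0,35] → ·  [on edge]
    (5,6)@(11, 13): e=[15,0,45] → ·  [on edge]
    (6,6)@(13, 13): e=[5,0,55] → ·  [on edge]
    (7,6)@(15, 13): e=[-5,0,65] → ·  [on edge]
  covered (4 px):
    · · · · · · · ·
    · · · · · · · ·
    · · · · · · · ·
    · · · · · · · ·
    · · · · # · · ·
    · · · # # # · ·
    · · · · · · · ·
    · · · · · · · ·
    · · · · · · · ·
T2:
  2·area = 116  (B↔C swapped to make it positive)
  edge (14, 0)→(2, 14): d=(-12,14) right/bottom  bias=-1
  edge (2, 14)→(4, 2): d=(2,-12) top-left  bias=+0
  edge (4, 2)→(14, 0): d=(10,-2) top-left  bias=+0
    (4,0)@(9, 1): e=[58,58,0] → #  [on edge]
    (5,0)@(11, 1): e=[30,82,4] → #
    (6,0)@(13, 1): e=[2,106,8] → #
    (7,0)@(15, 1): e=[-26,130,12] → ·
    (2,1)@(5, 3): e=[90,14,12] → #
    (3,1)@(7, 3): e=[62,38,16] → #
    (6,1)@(13, 3): e=[-22,110,28] → ·
    (2,2)@(5, 5): e=[66,18,32] → #
    (5,2)@(11, 5): e=[-18,90,44] → ·
    (2,3)@(5, 7): e=[42,22,52] → #
    (4,3)@(9, 7): e=[-14,70,60] → ·
    (1,4)@(3, 9): e=[46,2,68] → #
  covered (15 px):
    · · · · # # # ·
    · · # # # # · ·
    · · # # # · · ·
    · · # # · · · ·
    · # # · · · · ·
    · # · · · · · ·
    · · · · · · · ·
    · · · · · · · ·
    · · · · · · · ·

Final: [[4,4],[3,5],[4,5],[5,5]]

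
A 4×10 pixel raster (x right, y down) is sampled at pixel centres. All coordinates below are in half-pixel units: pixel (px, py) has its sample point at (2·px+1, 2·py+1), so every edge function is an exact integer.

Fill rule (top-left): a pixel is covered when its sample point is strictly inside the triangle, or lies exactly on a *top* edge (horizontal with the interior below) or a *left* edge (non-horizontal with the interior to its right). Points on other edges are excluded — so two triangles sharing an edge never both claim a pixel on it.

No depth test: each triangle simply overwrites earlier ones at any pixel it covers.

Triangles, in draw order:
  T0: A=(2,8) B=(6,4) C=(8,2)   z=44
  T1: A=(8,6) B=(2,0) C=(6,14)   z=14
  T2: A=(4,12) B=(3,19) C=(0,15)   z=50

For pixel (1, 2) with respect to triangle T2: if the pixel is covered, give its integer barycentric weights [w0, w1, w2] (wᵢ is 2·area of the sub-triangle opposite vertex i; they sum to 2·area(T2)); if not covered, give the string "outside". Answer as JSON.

T0:
  degenerate (2·area = 0) — covers nothing
T1:
  2·area = 60  (B↔C swapped to make it positive)
  edge (8, 6)→(6, 14): d=(-2,8) right/bottom  bias=-1
  edge (6, 14)→(2, 0): d=(-4,-14) top-left  bias=+0
  edge (2, 0)→(8, 6): d=(6,6) right/bottom  bias=-1
    (1,0)@(3, 1): e=[50,10,0] → ·  [on edge]
    (1,1)@(3, 3): e=[46,2,12] → #
    (2,1)@(5, 3): e=[30,30,0] → ·  [on edge]
    (1,2)@(3, 5): e=[42,-6,24] → ·
    (2,2)@(5, 5): e=[26,22,12] → #
    (3,2)@(7, 5): e=[10,50,0] → ·  [on edge]
    (2,3)@(5, 7): e=[22,14,24] → #
    (3,3)@(7, 7): e=[6,42,12] → #
    (2,4)@(5, 9): e=[18,6,36] → #
    (2,5)@(5, 11): e=[14,-2,48] → ·
    (3,5)@(7, 11): e=[-2,26,36] → ·
  covered (6 px):
    · · · ·
    · # · ·
    · · # ·
    · · # #
    · · # #
    · · · ·
    · · · ·
    · · · ·
    · · · ·
    · · · ·
T2:
  2·area = 25
  edge (4, 12)→(3, 19): d=(-1,7) right/bottom  bias=-1
  edge (3, 19)→(0, 15): d=(-3,-4) top-left  bias=+0
  edge (0, 15)→(4, 12): d=(4,-3) top-left  bias=+0
    (2,2)@(5, 5): e=[0,50,-25] → ·  [on edge]
    (1,6)@(3, 13): e=[6,18,1] → #
    (2,6)@(5, 13): e=[-8,26,7] → ·
    (0,7)@(1, 15): e=[18,4,3] → #
    (2,7)@(5, 15): e=[-10,20,15] → ·
    (0,8)@(1, 17): e=[16,-2,11] → ·
    (1,8)@(3, 17): e=[2,6,17] → #
    (2,8)@(5, 17): e=[-12,14,23] → ·
    (1,9)@(3, 19): e=[0,0,25] → ·  [on edge]
  covered (4 px):
    · · · ·
    · · · ·
    · · · ·
    · · · ·
    · · · ·
    · · · ·
    · # · ·
    # # · ·
    · # · ·
    · · · ·

Result: "outside"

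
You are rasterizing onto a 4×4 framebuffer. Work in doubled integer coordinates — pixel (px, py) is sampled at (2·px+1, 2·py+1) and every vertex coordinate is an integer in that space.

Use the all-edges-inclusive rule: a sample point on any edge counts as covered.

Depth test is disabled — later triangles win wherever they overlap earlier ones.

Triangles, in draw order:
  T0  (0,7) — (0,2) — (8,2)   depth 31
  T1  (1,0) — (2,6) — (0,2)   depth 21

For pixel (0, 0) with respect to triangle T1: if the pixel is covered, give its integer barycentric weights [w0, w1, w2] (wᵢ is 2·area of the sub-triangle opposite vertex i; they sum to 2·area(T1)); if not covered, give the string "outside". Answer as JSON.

T0:
  2·area = 40
  edge (0, 7)→(0, 2): d=(0,-5) inclusive
  edge (0, 2)→(8, 2): d=(8,0) inclusive
  edge (8, 2)→(0, 7): d=(-8,5) inclusive
    (0,1)@(1, 3): e=[5,8,27] → █
    (1,1)@(3, 3): e=[15,8,17] → █
    (2,1)@(5, 3): e=[25,8,7] → █
    (3,1)@(7, 3): e=[35,8,-3] → ·
    (0,2)@(1, 5): e=[5,24,11] → █
    (2,2)@(5, 5): e=[25,24,-9] → ·
    (0,3)@(1, 7): e=[5,40,-5] → ·
    (1,3)@(3, 7): e=[15,40,-15] → ·
  covered (5 px):
    · · · ·
    █ █ █ ·
    █ █ · ·
    · · · ·
T1:
  2·area = 8
  edge (1, 0)→(2, 6): d=(1,6) inclusive
  edge (2, 6)→(0, 2): d=(-2,-4) inclusive
  edge (0, 2)→(1, 0): d=(1,-2) inclusive
    (0,0)@(1, 1): e=[1,6,1] → █
    (1,0)@(3, 1): e=[-11,14,5] → ·
    (0,1)@(1, 3): e=[3,2,3] → █
    (1,1)@(3, 3): e=[-9,10,7] → ·
    (0,2)@(1, 5): e=[5,-2,5] → ·
  covered (2 px):
    █ · · ·
    █ · · ·
    · · · ·
    · · · ·

Final: [6,1,1]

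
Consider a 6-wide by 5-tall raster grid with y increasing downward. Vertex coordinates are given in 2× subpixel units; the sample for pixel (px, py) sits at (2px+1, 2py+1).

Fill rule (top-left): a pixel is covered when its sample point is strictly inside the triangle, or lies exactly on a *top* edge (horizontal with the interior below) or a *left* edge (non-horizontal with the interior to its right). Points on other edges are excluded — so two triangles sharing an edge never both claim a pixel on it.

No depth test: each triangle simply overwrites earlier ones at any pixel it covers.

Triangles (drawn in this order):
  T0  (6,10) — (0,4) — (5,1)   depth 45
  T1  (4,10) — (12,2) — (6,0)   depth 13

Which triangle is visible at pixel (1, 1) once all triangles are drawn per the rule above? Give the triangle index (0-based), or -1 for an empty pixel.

T0:
  2·area = 48
  edge (6, 10)→(0, 4): d=(-6,-6) top-left  bias=+0
  edge (0, 4)→(5, 1): d=(5,-3) top-left  bias=+0
  edge (5, 1)→(6, 10): d=(1,9) right/bottom  bias=-1
    (2,0)@(5, 1): e=[48,0,0] → .  [on edge]
    (1,1)@(3, 3): e=[24,4,20] → X
    (2,1)@(5, 3): e=[36,10,2] → X
    (3,1)@(7, 3): e=[48,16,-16] → .
    (0,2)@(1, 5): e=[0,8,40] → X  [on edge]
    (3,2)@(7, 5): e=[36,26,-14] → .
    (0,3)@(1, 7): e=[-12,18,42] → .
    (1,3)@(3, 7): e=[0,24,24] → X  [on edge]
    (3,3)@(7, 7): e=[24,36,-12] → .
    (1,4)@(3, 9): e=[-12,34,26] → .
    (2,4)@(5, 9): e=[0,40,8] → X  [on edge]
    (3,4)@(7, 9): e=[12,46,-10] → .
  covered (8 px):
    . . . . . .
    . X X . . .
    X X X . . .
    . X X . . .
    . . X . . .
T1:
  2·area = 64  (B↔C swapped to make it positive)
  edge (4, 10)→(6, 0): d=(2,-10) top-left  bias=+0
  edge (6, 0)→(12, 2): d=(6,2) right/bottom  bias=-1
  edge (12, 2)→(4, 10): d=(-8,8) right/bottom  bias=-1
    (3,0)@(7, 1): e=[12,4,48] → X
    (4,0)@(9, 1): e=[32,0,32] → .  [on edge]
    (3,1)@(7, 3): e=[16,16,32] → X
    (4,1)@(9, 3): e=[36,12,16] → X
    (5,1)@(11, 3): e=[56,8,0] → .  [on edge]
    (2,2)@(5, 5): e=[0,32,32] → X  [on edge]
    (4,2)@(9, 5): e=[40,24,0] → .  [on edge]
    (2,3)@(5, 7): e=[4,44,16] → X
    (3,3)@(7, 7): e=[24,40,0] → .  [on edge]
    (2,4)@(5, 9): e=[8,56,0] → .  [on edge]
  covered (6 px):
    . . . X . .
    . . . X X .
    . . X X . .
    . . X . . .
    . . . . . .

Z-buffer (winner per pixel, '.' = empty):
  . . . 1 . .
  . 0 0 1 1 .
  0 0 1 1 . .
  . 0 1 . . .
  . . 0 . . .

Answer: 0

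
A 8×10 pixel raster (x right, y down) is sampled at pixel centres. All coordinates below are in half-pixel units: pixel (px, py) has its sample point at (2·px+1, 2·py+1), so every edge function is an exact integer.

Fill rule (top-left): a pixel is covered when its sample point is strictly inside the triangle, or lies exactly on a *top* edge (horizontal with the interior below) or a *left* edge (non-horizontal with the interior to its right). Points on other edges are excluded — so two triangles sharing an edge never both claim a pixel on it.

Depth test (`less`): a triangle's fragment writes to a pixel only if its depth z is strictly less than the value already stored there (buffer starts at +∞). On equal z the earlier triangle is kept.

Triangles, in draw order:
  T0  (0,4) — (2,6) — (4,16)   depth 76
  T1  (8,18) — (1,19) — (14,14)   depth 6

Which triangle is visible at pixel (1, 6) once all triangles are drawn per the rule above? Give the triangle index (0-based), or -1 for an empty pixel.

T0:
  2·area = 16
  edge (0, 4)→(2, 6): d=(2,2) right/bottom  bias=-1
  edge (2, 6)→(4, 16): d=(2,10) right/bottom  bias=-1
  edge (4, 16)→(0, 4): d=(-4,-12) top-left  bias=+0
    (0,0)@(1, 1): e=[-8,0,24] → .  [on edge]
    (0,2)@(1, 5): e=[0,8,8] → .  [on edge]
    (0,3)@(1, 7): e=[4,12,0] → X  [on edge]
    (1,3)@(3, 7): e=[0,-8,24] → .  [on edge]
    (0,4)@(1, 9): e=[8,16,-8] → .
    (2,4)@(5, 9): e=[0,-24,40] → .  [on edge]
    (1,5)@(3, 11): e=[8,0,8] → .  [on edge]
    (3,5)@(7, 11): e=[0,-40,56] → .  [on edge]
    (1,6)@(3, 13): e=[12,4,0] → X  [on edge]
    (2,6)@(5, 13): e=[8,-16,24] → .
    (4,6)@(9, 13): e=[0,-56,72] → .  [on edge]
    (1,7)@(3, 15): e=[16,8,-8] → .
    (5,7)@(11, 15): e=[0,-72,88] → .  [on edge]
    (6,8)@(13, 17): e=[0,-88,104] → .  [on edge]
    (2,9)@(5, 19): e=[20,-4,0] → .  [on edge]
    (7,9)@(15, 19): e=[0,-104,120] → .  [on edge]
  covered (2 px):
    . . . . . . . .
    . . . . . . . .
    . . . . . . . .
    X . . . . . . .
    . . . . . . . .
    . . . . . . . .
    . X . . . . . .
    . . . . . . . .
    . . . . . . . .
    . . . . . . . .
T1:
  2·area = 22
  edge (8, 18)→(1, 19): d=(-7,1) right/bottom  bias=-1
  edge (1, 19)→(14, 14): d=(13,-5) top-left  bias=+0
  edge (14, 14)→(8, 18): d=(-6,4) right/bottom  bias=-1
    (3,8)@(7, 17): e=[8,4,10] → X
    (4,8)@(9, 17): e=[6,14,2] → X
    (5,8)@(11, 17): e=[4,24,-6] → .
    (7,8)@(15, 17): e=[0,44,-22] → .  [on edge]
    (0,9)@(1, 19): e=[0,0,22] → .  [on edge]
    (3,9)@(7, 19): e=[-6,30,-2] → .
    (4,9)@(9, 19): e=[-8,40,-10] → .
  covered (2 px):
    . . . . . . . .
    . . . . . . . .
    . . . . . . . .
    . . . . . . . .
    . . . . . . . .
    . . . . . . . .
    . . . . . . . .
    . . . . . . . .
    . . . X X . . .
    . . . . . . . .

Z-buffer (winner per pixel, '.' = empty):
  . . . . . . . .
  . . . . . . . .
  . . . . . . . .
  0 . . . . . . .
  . . . . . . . .
  . . . . . . . .
  . 0 . . . . . .
  . . . . . . . .
  . . . 1 1 . . .
  . . . . . . . .

Result: 0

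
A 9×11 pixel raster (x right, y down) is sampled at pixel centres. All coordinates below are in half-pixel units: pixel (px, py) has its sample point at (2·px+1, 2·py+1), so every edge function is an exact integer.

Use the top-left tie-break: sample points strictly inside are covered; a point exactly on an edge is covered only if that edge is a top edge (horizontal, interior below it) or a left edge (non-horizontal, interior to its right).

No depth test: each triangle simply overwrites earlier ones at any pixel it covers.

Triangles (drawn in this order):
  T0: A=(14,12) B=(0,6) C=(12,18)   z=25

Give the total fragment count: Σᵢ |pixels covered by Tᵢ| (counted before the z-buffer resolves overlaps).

T0:
  2·area = 96  (B↔C swapped to make it positive)
  edge (14, 12)→(12, 18): d=(-2,6) right/bottom  bias=-1
  edge (12, 18)→(0, 6): d=(-12,-12) top-left  bias=+0
  edge (0, 6)→(14, 12): d=(14,6) right/bottom  bias=-1
    (8,1)@(17, 3): e=[0,240,-144] → ·  [on edge]
    (0,3)@(1, 7): e=[88,0,8] → #  [on edge]
    (1,3)@(3, 7): e=[76,24,-4] → ·
    (0,4)@(1, 9): e=[84,-24,36] → ·
    (1,4)@(3, 9): e=[72,0,24] → #  [on edge]
    (2,4)@(5, 9): e=[60,24,12] → #
    (3,4)@(7, 9): e=[48,48,0] → ·  [on edge]
    (7,4)@(15, 9): e=[0,144,-48] → ·  [on edge]
    (1,5)@(3, 11): e=[68,-24,52] → ·
    (2,5)@(5, 11): e=[56,0,40] → #  [on edge]
    (3,5)@(7, 11): e=[44,24,28] → #
    (4,5)@(9, 11): e=[32,48,16] → #
    (3,6)@(7, 13): e=[40,0,56] → #  [on edge]
    (4,7)@(9, 15): e=[24,0,72] → #  [on edge]
    (6,7)@(13, 15): e=[0,48,48] → ·  [on edge]
    (5,8)@(11, 17): e=[8,0,88] → #  [on edge]
    (6,9)@(13, 19): e=[-8,0,104] → ·  [on edge]
    (5,10)@(11, 21): e=[0,-48,144] → ·  [on edge]
    (7,10)@(15, 21): e=[-24,0,120] → ·  [on edge]
  covered (14 px):
    · · · · · · · · ·
    · · · · · · · · ·
    · · · · · · · · ·
    # · · · · · · · ·
    · # # · · · · · ·
    · · # # # # · · ·
    · · · # # # # · ·
    · · · · # # · · ·
    · · · · · # · · ·
    · · · · · · · · ·
    · · · · · · · · ·

Result: 14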